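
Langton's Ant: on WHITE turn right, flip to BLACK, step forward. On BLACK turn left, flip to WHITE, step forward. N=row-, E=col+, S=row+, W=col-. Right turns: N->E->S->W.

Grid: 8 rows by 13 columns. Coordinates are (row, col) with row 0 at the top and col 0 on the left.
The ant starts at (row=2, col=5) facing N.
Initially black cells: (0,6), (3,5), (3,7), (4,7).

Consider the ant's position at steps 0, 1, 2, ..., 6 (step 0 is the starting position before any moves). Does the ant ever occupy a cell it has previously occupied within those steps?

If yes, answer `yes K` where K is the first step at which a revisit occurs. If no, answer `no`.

Step 1: on WHITE (2,5): turn R to E, flip to black, move to (2,6). |black|=5 — new cell
Step 2: on WHITE (2,6): turn R to S, flip to black, move to (3,6). |black|=6 — new cell
Step 3: on WHITE (3,6): turn R to W, flip to black, move to (3,5). |black|=7 — new cell
Step 4: on BLACK (3,5): turn L to S, flip to white, move to (4,5). |black|=6 — new cell
Step 5: on WHITE (4,5): turn R to W, flip to black, move to (4,4). |black|=7 — new cell
Step 6: on WHITE (4,4): turn R to N, flip to black, move to (3,4). |black|=8 — new cell
No revisit within 6 steps.

Answer: no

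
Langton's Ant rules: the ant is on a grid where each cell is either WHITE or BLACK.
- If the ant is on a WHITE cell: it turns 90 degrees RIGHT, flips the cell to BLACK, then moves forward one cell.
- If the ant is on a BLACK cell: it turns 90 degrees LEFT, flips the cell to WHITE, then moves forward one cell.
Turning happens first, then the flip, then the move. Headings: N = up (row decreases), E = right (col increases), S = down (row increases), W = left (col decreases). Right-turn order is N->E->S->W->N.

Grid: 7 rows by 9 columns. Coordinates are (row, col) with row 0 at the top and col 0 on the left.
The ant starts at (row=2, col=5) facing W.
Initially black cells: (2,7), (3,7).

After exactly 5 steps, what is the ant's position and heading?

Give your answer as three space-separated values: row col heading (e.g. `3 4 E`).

Step 1: on WHITE (2,5): turn R to N, flip to black, move to (1,5). |black|=3
Step 2: on WHITE (1,5): turn R to E, flip to black, move to (1,6). |black|=4
Step 3: on WHITE (1,6): turn R to S, flip to black, move to (2,6). |black|=5
Step 4: on WHITE (2,6): turn R to W, flip to black, move to (2,5). |black|=6
Step 5: on BLACK (2,5): turn L to S, flip to white, move to (3,5). |black|=5

Answer: 3 5 S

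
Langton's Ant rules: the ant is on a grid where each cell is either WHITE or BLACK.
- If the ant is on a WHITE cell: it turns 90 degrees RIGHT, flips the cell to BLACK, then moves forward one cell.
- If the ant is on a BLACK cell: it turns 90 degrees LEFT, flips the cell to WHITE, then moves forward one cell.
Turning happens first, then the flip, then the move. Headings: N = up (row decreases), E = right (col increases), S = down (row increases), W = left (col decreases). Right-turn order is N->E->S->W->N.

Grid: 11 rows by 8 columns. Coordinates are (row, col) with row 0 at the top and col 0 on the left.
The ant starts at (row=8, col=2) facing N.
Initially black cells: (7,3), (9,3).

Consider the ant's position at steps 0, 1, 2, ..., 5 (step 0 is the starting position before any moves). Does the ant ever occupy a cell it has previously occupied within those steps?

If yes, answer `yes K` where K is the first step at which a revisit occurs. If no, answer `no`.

Answer: no

Derivation:
Step 1: on WHITE (8,2): turn R to E, flip to black, move to (8,3). |black|=3 — new cell
Step 2: on WHITE (8,3): turn R to S, flip to black, move to (9,3). |black|=4 — new cell
Step 3: on BLACK (9,3): turn L to E, flip to white, move to (9,4). |black|=3 — new cell
Step 4: on WHITE (9,4): turn R to S, flip to black, move to (10,4). |black|=4 — new cell
Step 5: on WHITE (10,4): turn R to W, flip to black, move to (10,3). |black|=5 — new cell
No revisit within 5 steps.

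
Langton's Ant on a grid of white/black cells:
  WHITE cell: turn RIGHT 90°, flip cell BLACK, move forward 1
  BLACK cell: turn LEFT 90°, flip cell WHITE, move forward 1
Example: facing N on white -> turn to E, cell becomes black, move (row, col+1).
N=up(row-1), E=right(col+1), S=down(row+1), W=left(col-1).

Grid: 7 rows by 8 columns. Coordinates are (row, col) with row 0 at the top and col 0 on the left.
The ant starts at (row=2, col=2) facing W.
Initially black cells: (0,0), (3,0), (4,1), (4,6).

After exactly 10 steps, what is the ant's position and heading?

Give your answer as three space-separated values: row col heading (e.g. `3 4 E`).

Answer: 3 3 E

Derivation:
Step 1: on WHITE (2,2): turn R to N, flip to black, move to (1,2). |black|=5
Step 2: on WHITE (1,2): turn R to E, flip to black, move to (1,3). |black|=6
Step 3: on WHITE (1,3): turn R to S, flip to black, move to (2,3). |black|=7
Step 4: on WHITE (2,3): turn R to W, flip to black, move to (2,2). |black|=8
Step 5: on BLACK (2,2): turn L to S, flip to white, move to (3,2). |black|=7
Step 6: on WHITE (3,2): turn R to W, flip to black, move to (3,1). |black|=8
Step 7: on WHITE (3,1): turn R to N, flip to black, move to (2,1). |black|=9
Step 8: on WHITE (2,1): turn R to E, flip to black, move to (2,2). |black|=10
Step 9: on WHITE (2,2): turn R to S, flip to black, move to (3,2). |black|=11
Step 10: on BLACK (3,2): turn L to E, flip to white, move to (3,3). |black|=10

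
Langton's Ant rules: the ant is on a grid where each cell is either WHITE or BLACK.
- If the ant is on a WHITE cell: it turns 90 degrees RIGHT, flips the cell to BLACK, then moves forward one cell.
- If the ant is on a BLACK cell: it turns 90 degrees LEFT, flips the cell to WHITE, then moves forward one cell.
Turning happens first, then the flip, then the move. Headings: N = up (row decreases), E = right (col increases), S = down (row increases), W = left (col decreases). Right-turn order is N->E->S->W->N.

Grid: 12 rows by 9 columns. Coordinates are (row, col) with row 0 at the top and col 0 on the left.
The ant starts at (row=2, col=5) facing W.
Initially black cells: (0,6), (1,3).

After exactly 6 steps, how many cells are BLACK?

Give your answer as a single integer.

Step 1: on WHITE (2,5): turn R to N, flip to black, move to (1,5). |black|=3
Step 2: on WHITE (1,5): turn R to E, flip to black, move to (1,6). |black|=4
Step 3: on WHITE (1,6): turn R to S, flip to black, move to (2,6). |black|=5
Step 4: on WHITE (2,6): turn R to W, flip to black, move to (2,5). |black|=6
Step 5: on BLACK (2,5): turn L to S, flip to white, move to (3,5). |black|=5
Step 6: on WHITE (3,5): turn R to W, flip to black, move to (3,4). |black|=6

Answer: 6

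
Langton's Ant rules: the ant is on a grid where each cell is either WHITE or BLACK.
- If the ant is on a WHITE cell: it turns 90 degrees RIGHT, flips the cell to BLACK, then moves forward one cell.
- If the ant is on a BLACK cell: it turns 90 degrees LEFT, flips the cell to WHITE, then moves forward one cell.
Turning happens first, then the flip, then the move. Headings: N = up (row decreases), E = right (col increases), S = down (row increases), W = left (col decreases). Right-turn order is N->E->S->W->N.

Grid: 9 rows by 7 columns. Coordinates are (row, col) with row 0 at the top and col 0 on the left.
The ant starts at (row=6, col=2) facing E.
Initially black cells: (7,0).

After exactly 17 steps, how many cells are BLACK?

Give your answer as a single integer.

Step 1: on WHITE (6,2): turn R to S, flip to black, move to (7,2). |black|=2
Step 2: on WHITE (7,2): turn R to W, flip to black, move to (7,1). |black|=3
Step 3: on WHITE (7,1): turn R to N, flip to black, move to (6,1). |black|=4
Step 4: on WHITE (6,1): turn R to E, flip to black, move to (6,2). |black|=5
Step 5: on BLACK (6,2): turn L to N, flip to white, move to (5,2). |black|=4
Step 6: on WHITE (5,2): turn R to E, flip to black, move to (5,3). |black|=5
Step 7: on WHITE (5,3): turn R to S, flip to black, move to (6,3). |black|=6
Step 8: on WHITE (6,3): turn R to W, flip to black, move to (6,2). |black|=7
Step 9: on WHITE (6,2): turn R to N, flip to black, move to (5,2). |black|=8
Step 10: on BLACK (5,2): turn L to W, flip to white, move to (5,1). |black|=7
Step 11: on WHITE (5,1): turn R to N, flip to black, move to (4,1). |black|=8
Step 12: on WHITE (4,1): turn R to E, flip to black, move to (4,2). |black|=9
Step 13: on WHITE (4,2): turn R to S, flip to black, move to (5,2). |black|=10
Step 14: on WHITE (5,2): turn R to W, flip to black, move to (5,1). |black|=11
Step 15: on BLACK (5,1): turn L to S, flip to white, move to (6,1). |black|=10
Step 16: on BLACK (6,1): turn L to E, flip to white, move to (6,2). |black|=9
Step 17: on BLACK (6,2): turn L to N, flip to white, move to (5,2). |black|=8

Answer: 8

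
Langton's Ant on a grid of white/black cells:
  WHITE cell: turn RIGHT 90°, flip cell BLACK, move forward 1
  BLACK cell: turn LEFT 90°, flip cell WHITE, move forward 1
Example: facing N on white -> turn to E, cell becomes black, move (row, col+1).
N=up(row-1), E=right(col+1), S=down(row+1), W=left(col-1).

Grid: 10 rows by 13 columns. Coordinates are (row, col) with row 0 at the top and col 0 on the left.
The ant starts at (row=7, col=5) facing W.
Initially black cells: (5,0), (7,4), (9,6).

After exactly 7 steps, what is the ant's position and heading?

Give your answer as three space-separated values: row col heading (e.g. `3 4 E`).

Answer: 7 4 N

Derivation:
Step 1: on WHITE (7,5): turn R to N, flip to black, move to (6,5). |black|=4
Step 2: on WHITE (6,5): turn R to E, flip to black, move to (6,6). |black|=5
Step 3: on WHITE (6,6): turn R to S, flip to black, move to (7,6). |black|=6
Step 4: on WHITE (7,6): turn R to W, flip to black, move to (7,5). |black|=7
Step 5: on BLACK (7,5): turn L to S, flip to white, move to (8,5). |black|=6
Step 6: on WHITE (8,5): turn R to W, flip to black, move to (8,4). |black|=7
Step 7: on WHITE (8,4): turn R to N, flip to black, move to (7,4). |black|=8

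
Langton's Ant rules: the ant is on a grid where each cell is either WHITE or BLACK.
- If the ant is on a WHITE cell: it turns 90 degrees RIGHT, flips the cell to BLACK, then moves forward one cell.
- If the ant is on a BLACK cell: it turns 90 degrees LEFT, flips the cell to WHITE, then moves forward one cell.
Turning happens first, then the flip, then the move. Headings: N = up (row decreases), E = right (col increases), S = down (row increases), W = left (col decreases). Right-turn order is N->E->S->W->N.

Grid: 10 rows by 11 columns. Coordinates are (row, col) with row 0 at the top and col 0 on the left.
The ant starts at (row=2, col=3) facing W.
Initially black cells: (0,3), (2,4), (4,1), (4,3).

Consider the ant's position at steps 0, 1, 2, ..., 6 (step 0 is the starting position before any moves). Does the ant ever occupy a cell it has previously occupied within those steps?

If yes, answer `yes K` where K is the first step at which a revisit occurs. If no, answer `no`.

Step 1: on WHITE (2,3): turn R to N, flip to black, move to (1,3). |black|=5 — new cell
Step 2: on WHITE (1,3): turn R to E, flip to black, move to (1,4). |black|=6 — new cell
Step 3: on WHITE (1,4): turn R to S, flip to black, move to (2,4). |black|=7 — new cell
Step 4: on BLACK (2,4): turn L to E, flip to white, move to (2,5). |black|=6 — new cell
Step 5: on WHITE (2,5): turn R to S, flip to black, move to (3,5). |black|=7 — new cell
Step 6: on WHITE (3,5): turn R to W, flip to black, move to (3,4). |black|=8 — new cell
No revisit within 6 steps.

Answer: no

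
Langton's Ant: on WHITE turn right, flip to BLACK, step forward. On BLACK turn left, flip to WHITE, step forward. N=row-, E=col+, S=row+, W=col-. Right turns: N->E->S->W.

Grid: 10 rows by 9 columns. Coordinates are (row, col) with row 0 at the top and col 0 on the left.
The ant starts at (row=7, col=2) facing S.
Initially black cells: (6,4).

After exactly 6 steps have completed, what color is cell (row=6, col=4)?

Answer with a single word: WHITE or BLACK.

Step 1: on WHITE (7,2): turn R to W, flip to black, move to (7,1). |black|=2
Step 2: on WHITE (7,1): turn R to N, flip to black, move to (6,1). |black|=3
Step 3: on WHITE (6,1): turn R to E, flip to black, move to (6,2). |black|=4
Step 4: on WHITE (6,2): turn R to S, flip to black, move to (7,2). |black|=5
Step 5: on BLACK (7,2): turn L to E, flip to white, move to (7,3). |black|=4
Step 6: on WHITE (7,3): turn R to S, flip to black, move to (8,3). |black|=5

Answer: BLACK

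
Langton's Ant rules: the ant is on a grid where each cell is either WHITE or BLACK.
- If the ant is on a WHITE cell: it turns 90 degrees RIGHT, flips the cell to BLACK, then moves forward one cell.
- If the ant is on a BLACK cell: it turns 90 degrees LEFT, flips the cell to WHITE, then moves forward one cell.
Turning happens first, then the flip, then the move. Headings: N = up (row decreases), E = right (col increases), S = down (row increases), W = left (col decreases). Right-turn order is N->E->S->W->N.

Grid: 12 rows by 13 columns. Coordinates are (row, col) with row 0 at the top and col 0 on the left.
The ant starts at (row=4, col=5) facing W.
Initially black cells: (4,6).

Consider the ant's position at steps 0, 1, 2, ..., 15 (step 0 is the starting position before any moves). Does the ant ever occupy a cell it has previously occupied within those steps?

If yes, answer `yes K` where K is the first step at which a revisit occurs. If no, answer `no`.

Answer: yes 7

Derivation:
Step 1: on WHITE (4,5): turn R to N, flip to black, move to (3,5). |black|=2 — new cell
Step 2: on WHITE (3,5): turn R to E, flip to black, move to (3,6). |black|=3 — new cell
Step 3: on WHITE (3,6): turn R to S, flip to black, move to (4,6). |black|=4 — new cell
Step 4: on BLACK (4,6): turn L to E, flip to white, move to (4,7). |black|=3 — new cell
Step 5: on WHITE (4,7): turn R to S, flip to black, move to (5,7). |black|=4 — new cell
Step 6: on WHITE (5,7): turn R to W, flip to black, move to (5,6). |black|=5 — new cell
Step 7: on WHITE (5,6): turn R to N, flip to black, move to (4,6). |black|=6 — REVISIT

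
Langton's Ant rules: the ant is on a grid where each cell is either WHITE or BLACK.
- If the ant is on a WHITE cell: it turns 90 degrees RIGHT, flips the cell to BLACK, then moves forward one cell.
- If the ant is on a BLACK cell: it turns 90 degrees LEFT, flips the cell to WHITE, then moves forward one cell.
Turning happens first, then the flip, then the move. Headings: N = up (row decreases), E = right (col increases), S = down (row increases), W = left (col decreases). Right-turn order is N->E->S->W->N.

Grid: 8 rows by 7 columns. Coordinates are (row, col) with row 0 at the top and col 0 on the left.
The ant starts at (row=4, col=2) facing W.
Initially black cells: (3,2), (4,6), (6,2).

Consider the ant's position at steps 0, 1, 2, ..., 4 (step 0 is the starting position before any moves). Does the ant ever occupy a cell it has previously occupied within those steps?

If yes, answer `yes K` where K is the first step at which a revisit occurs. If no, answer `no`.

Answer: no

Derivation:
Step 1: on WHITE (4,2): turn R to N, flip to black, move to (3,2). |black|=4 — new cell
Step 2: on BLACK (3,2): turn L to W, flip to white, move to (3,1). |black|=3 — new cell
Step 3: on WHITE (3,1): turn R to N, flip to black, move to (2,1). |black|=4 — new cell
Step 4: on WHITE (2,1): turn R to E, flip to black, move to (2,2). |black|=5 — new cell
No revisit within 4 steps.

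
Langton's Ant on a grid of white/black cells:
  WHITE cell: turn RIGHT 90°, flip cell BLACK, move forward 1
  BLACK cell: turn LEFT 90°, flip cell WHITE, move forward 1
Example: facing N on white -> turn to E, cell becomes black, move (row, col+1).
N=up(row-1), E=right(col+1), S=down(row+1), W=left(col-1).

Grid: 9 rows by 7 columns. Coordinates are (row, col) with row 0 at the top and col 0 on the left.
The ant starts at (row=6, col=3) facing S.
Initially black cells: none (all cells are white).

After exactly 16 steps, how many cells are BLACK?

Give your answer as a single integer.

Answer: 8

Derivation:
Step 1: on WHITE (6,3): turn R to W, flip to black, move to (6,2). |black|=1
Step 2: on WHITE (6,2): turn R to N, flip to black, move to (5,2). |black|=2
Step 3: on WHITE (5,2): turn R to E, flip to black, move to (5,3). |black|=3
Step 4: on WHITE (5,3): turn R to S, flip to black, move to (6,3). |black|=4
Step 5: on BLACK (6,3): turn L to E, flip to white, move to (6,4). |black|=3
Step 6: on WHITE (6,4): turn R to S, flip to black, move to (7,4). |black|=4
Step 7: on WHITE (7,4): turn R to W, flip to black, move to (7,3). |black|=5
Step 8: on WHITE (7,3): turn R to N, flip to black, move to (6,3). |black|=6
Step 9: on WHITE (6,3): turn R to E, flip to black, move to (6,4). |black|=7
Step 10: on BLACK (6,4): turn L to N, flip to white, move to (5,4). |black|=6
Step 11: on WHITE (5,4): turn R to E, flip to black, move to (5,5). |black|=7
Step 12: on WHITE (5,5): turn R to S, flip to black, move to (6,5). |black|=8
Step 13: on WHITE (6,5): turn R to W, flip to black, move to (6,4). |black|=9
Step 14: on WHITE (6,4): turn R to N, flip to black, move to (5,4). |black|=10
Step 15: on BLACK (5,4): turn L to W, flip to white, move to (5,3). |black|=9
Step 16: on BLACK (5,3): turn L to S, flip to white, move to (6,3). |black|=8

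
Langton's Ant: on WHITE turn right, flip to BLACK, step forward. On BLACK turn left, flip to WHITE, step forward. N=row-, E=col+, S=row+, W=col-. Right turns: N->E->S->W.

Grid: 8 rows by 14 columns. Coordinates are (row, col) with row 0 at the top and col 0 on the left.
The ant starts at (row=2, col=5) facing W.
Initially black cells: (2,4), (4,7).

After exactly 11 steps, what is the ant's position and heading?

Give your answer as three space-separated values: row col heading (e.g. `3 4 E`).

Answer: 2 4 S

Derivation:
Step 1: on WHITE (2,5): turn R to N, flip to black, move to (1,5). |black|=3
Step 2: on WHITE (1,5): turn R to E, flip to black, move to (1,6). |black|=4
Step 3: on WHITE (1,6): turn R to S, flip to black, move to (2,6). |black|=5
Step 4: on WHITE (2,6): turn R to W, flip to black, move to (2,5). |black|=6
Step 5: on BLACK (2,5): turn L to S, flip to white, move to (3,5). |black|=5
Step 6: on WHITE (3,5): turn R to W, flip to black, move to (3,4). |black|=6
Step 7: on WHITE (3,4): turn R to N, flip to black, move to (2,4). |black|=7
Step 8: on BLACK (2,4): turn L to W, flip to white, move to (2,3). |black|=6
Step 9: on WHITE (2,3): turn R to N, flip to black, move to (1,3). |black|=7
Step 10: on WHITE (1,3): turn R to E, flip to black, move to (1,4). |black|=8
Step 11: on WHITE (1,4): turn R to S, flip to black, move to (2,4). |black|=9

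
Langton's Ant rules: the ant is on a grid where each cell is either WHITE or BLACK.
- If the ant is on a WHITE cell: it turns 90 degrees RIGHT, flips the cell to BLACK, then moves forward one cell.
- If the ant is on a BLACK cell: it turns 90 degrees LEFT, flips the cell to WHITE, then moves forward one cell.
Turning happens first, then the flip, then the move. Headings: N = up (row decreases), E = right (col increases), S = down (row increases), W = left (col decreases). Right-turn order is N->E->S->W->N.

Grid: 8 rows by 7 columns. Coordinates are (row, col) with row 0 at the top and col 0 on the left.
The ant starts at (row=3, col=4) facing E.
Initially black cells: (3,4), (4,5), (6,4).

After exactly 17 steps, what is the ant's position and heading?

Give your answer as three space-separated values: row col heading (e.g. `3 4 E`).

Answer: 2 4 N

Derivation:
Step 1: on BLACK (3,4): turn L to N, flip to white, move to (2,4). |black|=2
Step 2: on WHITE (2,4): turn R to E, flip to black, move to (2,5). |black|=3
Step 3: on WHITE (2,5): turn R to S, flip to black, move to (3,5). |black|=4
Step 4: on WHITE (3,5): turn R to W, flip to black, move to (3,4). |black|=5
Step 5: on WHITE (3,4): turn R to N, flip to black, move to (2,4). |black|=6
Step 6: on BLACK (2,4): turn L to W, flip to white, move to (2,3). |black|=5
Step 7: on WHITE (2,3): turn R to N, flip to black, move to (1,3). |black|=6
Step 8: on WHITE (1,3): turn R to E, flip to black, move to (1,4). |black|=7
Step 9: on WHITE (1,4): turn R to S, flip to black, move to (2,4). |black|=8
Step 10: on WHITE (2,4): turn R to W, flip to black, move to (2,3). |black|=9
Step 11: on BLACK (2,3): turn L to S, flip to white, move to (3,3). |black|=8
Step 12: on WHITE (3,3): turn R to W, flip to black, move to (3,2). |black|=9
Step 13: on WHITE (3,2): turn R to N, flip to black, move to (2,2). |black|=10
Step 14: on WHITE (2,2): turn R to E, flip to black, move to (2,3). |black|=11
Step 15: on WHITE (2,3): turn R to S, flip to black, move to (3,3). |black|=12
Step 16: on BLACK (3,3): turn L to E, flip to white, move to (3,4). |black|=11
Step 17: on BLACK (3,4): turn L to N, flip to white, move to (2,4). |black|=10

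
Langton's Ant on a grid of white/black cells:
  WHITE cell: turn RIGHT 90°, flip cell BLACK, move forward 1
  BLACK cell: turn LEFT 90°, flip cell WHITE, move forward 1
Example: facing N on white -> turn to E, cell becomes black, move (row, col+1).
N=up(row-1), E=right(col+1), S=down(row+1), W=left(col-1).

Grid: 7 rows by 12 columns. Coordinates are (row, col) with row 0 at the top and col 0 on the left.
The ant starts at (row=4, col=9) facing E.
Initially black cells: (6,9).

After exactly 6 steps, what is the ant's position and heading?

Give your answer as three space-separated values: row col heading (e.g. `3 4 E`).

Answer: 3 10 E

Derivation:
Step 1: on WHITE (4,9): turn R to S, flip to black, move to (5,9). |black|=2
Step 2: on WHITE (5,9): turn R to W, flip to black, move to (5,8). |black|=3
Step 3: on WHITE (5,8): turn R to N, flip to black, move to (4,8). |black|=4
Step 4: on WHITE (4,8): turn R to E, flip to black, move to (4,9). |black|=5
Step 5: on BLACK (4,9): turn L to N, flip to white, move to (3,9). |black|=4
Step 6: on WHITE (3,9): turn R to E, flip to black, move to (3,10). |black|=5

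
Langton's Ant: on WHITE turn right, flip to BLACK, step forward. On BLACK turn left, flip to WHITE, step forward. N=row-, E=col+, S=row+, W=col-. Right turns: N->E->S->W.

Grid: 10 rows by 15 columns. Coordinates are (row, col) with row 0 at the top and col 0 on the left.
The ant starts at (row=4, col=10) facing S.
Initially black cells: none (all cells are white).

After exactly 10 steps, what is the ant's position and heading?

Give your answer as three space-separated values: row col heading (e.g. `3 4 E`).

Step 1: on WHITE (4,10): turn R to W, flip to black, move to (4,9). |black|=1
Step 2: on WHITE (4,9): turn R to N, flip to black, move to (3,9). |black|=2
Step 3: on WHITE (3,9): turn R to E, flip to black, move to (3,10). |black|=3
Step 4: on WHITE (3,10): turn R to S, flip to black, move to (4,10). |black|=4
Step 5: on BLACK (4,10): turn L to E, flip to white, move to (4,11). |black|=3
Step 6: on WHITE (4,11): turn R to S, flip to black, move to (5,11). |black|=4
Step 7: on WHITE (5,11): turn R to W, flip to black, move to (5,10). |black|=5
Step 8: on WHITE (5,10): turn R to N, flip to black, move to (4,10). |black|=6
Step 9: on WHITE (4,10): turn R to E, flip to black, move to (4,11). |black|=7
Step 10: on BLACK (4,11): turn L to N, flip to white, move to (3,11). |black|=6

Answer: 3 11 N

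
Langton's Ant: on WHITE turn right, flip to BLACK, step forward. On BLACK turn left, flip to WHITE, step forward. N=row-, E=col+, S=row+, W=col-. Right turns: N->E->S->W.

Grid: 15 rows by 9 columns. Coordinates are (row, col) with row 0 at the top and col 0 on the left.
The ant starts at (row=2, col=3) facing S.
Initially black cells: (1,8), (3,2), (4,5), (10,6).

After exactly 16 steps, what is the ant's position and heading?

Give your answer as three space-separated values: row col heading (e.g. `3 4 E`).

Step 1: on WHITE (2,3): turn R to W, flip to black, move to (2,2). |black|=5
Step 2: on WHITE (2,2): turn R to N, flip to black, move to (1,2). |black|=6
Step 3: on WHITE (1,2): turn R to E, flip to black, move to (1,3). |black|=7
Step 4: on WHITE (1,3): turn R to S, flip to black, move to (2,3). |black|=8
Step 5: on BLACK (2,3): turn L to E, flip to white, move to (2,4). |black|=7
Step 6: on WHITE (2,4): turn R to S, flip to black, move to (3,4). |black|=8
Step 7: on WHITE (3,4): turn R to W, flip to black, move to (3,3). |black|=9
Step 8: on WHITE (3,3): turn R to N, flip to black, move to (2,3). |black|=10
Step 9: on WHITE (2,3): turn R to E, flip to black, move to (2,4). |black|=11
Step 10: on BLACK (2,4): turn L to N, flip to white, move to (1,4). |black|=10
Step 11: on WHITE (1,4): turn R to E, flip to black, move to (1,5). |black|=11
Step 12: on WHITE (1,5): turn R to S, flip to black, move to (2,5). |black|=12
Step 13: on WHITE (2,5): turn R to W, flip to black, move to (2,4). |black|=13
Step 14: on WHITE (2,4): turn R to N, flip to black, move to (1,4). |black|=14
Step 15: on BLACK (1,4): turn L to W, flip to white, move to (1,3). |black|=13
Step 16: on BLACK (1,3): turn L to S, flip to white, move to (2,3). |black|=12

Answer: 2 3 S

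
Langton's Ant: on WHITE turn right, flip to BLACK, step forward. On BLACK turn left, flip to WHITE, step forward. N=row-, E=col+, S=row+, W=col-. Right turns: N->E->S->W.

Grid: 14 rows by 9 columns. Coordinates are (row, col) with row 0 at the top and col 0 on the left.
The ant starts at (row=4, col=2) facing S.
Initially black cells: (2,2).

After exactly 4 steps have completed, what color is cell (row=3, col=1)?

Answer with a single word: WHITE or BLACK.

Step 1: on WHITE (4,2): turn R to W, flip to black, move to (4,1). |black|=2
Step 2: on WHITE (4,1): turn R to N, flip to black, move to (3,1). |black|=3
Step 3: on WHITE (3,1): turn R to E, flip to black, move to (3,2). |black|=4
Step 4: on WHITE (3,2): turn R to S, flip to black, move to (4,2). |black|=5

Answer: BLACK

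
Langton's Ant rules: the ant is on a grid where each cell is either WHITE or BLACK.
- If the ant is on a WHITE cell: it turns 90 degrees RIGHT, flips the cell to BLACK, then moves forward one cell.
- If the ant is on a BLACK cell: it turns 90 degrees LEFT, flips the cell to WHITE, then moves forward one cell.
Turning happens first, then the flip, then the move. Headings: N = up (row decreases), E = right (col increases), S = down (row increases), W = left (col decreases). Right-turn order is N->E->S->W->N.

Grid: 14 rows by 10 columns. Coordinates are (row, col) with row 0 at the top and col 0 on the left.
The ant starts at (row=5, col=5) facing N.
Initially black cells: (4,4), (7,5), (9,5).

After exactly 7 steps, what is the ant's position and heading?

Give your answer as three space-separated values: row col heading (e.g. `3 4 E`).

Answer: 4 3 W

Derivation:
Step 1: on WHITE (5,5): turn R to E, flip to black, move to (5,6). |black|=4
Step 2: on WHITE (5,6): turn R to S, flip to black, move to (6,6). |black|=5
Step 3: on WHITE (6,6): turn R to W, flip to black, move to (6,5). |black|=6
Step 4: on WHITE (6,5): turn R to N, flip to black, move to (5,5). |black|=7
Step 5: on BLACK (5,5): turn L to W, flip to white, move to (5,4). |black|=6
Step 6: on WHITE (5,4): turn R to N, flip to black, move to (4,4). |black|=7
Step 7: on BLACK (4,4): turn L to W, flip to white, move to (4,3). |black|=6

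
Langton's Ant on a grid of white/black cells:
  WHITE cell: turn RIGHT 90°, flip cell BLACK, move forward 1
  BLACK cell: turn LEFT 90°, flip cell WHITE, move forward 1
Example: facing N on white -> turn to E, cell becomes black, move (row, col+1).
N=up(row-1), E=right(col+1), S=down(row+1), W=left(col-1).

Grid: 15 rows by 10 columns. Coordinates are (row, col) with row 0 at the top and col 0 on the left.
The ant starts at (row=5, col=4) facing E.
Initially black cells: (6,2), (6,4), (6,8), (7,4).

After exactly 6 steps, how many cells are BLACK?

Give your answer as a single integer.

Answer: 6

Derivation:
Step 1: on WHITE (5,4): turn R to S, flip to black, move to (6,4). |black|=5
Step 2: on BLACK (6,4): turn L to E, flip to white, move to (6,5). |black|=4
Step 3: on WHITE (6,5): turn R to S, flip to black, move to (7,5). |black|=5
Step 4: on WHITE (7,5): turn R to W, flip to black, move to (7,4). |black|=6
Step 5: on BLACK (7,4): turn L to S, flip to white, move to (8,4). |black|=5
Step 6: on WHITE (8,4): turn R to W, flip to black, move to (8,3). |black|=6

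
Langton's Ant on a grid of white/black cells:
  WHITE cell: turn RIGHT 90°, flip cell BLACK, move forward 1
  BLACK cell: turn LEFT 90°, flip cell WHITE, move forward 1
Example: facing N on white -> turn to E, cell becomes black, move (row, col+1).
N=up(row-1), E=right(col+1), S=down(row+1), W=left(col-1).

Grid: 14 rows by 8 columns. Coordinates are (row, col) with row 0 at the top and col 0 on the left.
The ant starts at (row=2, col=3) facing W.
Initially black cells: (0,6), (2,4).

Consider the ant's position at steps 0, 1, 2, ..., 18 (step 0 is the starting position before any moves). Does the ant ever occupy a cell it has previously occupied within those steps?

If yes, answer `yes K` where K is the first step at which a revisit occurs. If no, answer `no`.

Answer: yes 7

Derivation:
Step 1: on WHITE (2,3): turn R to N, flip to black, move to (1,3). |black|=3 — new cell
Step 2: on WHITE (1,3): turn R to E, flip to black, move to (1,4). |black|=4 — new cell
Step 3: on WHITE (1,4): turn R to S, flip to black, move to (2,4). |black|=5 — new cell
Step 4: on BLACK (2,4): turn L to E, flip to white, move to (2,5). |black|=4 — new cell
Step 5: on WHITE (2,5): turn R to S, flip to black, move to (3,5). |black|=5 — new cell
Step 6: on WHITE (3,5): turn R to W, flip to black, move to (3,4). |black|=6 — new cell
Step 7: on WHITE (3,4): turn R to N, flip to black, move to (2,4). |black|=7 — REVISIT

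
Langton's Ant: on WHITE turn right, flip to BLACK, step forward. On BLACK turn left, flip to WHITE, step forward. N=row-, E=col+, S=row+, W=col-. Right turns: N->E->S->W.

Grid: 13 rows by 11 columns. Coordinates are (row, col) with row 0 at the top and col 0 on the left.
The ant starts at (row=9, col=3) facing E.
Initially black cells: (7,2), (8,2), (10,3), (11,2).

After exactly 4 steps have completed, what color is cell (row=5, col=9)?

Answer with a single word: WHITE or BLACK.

Step 1: on WHITE (9,3): turn R to S, flip to black, move to (10,3). |black|=5
Step 2: on BLACK (10,3): turn L to E, flip to white, move to (10,4). |black|=4
Step 3: on WHITE (10,4): turn R to S, flip to black, move to (11,4). |black|=5
Step 4: on WHITE (11,4): turn R to W, flip to black, move to (11,3). |black|=6

Answer: WHITE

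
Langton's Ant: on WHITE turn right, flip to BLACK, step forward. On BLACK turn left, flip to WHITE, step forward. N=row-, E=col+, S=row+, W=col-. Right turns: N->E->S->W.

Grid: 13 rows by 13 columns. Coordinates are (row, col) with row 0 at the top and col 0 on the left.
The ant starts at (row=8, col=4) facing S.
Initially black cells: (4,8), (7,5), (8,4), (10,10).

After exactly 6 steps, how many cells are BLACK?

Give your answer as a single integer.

Step 1: on BLACK (8,4): turn L to E, flip to white, move to (8,5). |black|=3
Step 2: on WHITE (8,5): turn R to S, flip to black, move to (9,5). |black|=4
Step 3: on WHITE (9,5): turn R to W, flip to black, move to (9,4). |black|=5
Step 4: on WHITE (9,4): turn R to N, flip to black, move to (8,4). |black|=6
Step 5: on WHITE (8,4): turn R to E, flip to black, move to (8,5). |black|=7
Step 6: on BLACK (8,5): turn L to N, flip to white, move to (7,5). |black|=6

Answer: 6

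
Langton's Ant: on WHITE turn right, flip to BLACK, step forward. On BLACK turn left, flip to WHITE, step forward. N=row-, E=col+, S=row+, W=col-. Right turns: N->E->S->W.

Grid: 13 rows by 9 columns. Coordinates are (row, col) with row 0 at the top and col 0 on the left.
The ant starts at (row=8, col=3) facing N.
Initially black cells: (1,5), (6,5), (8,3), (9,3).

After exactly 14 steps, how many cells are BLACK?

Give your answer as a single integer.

Answer: 6

Derivation:
Step 1: on BLACK (8,3): turn L to W, flip to white, move to (8,2). |black|=3
Step 2: on WHITE (8,2): turn R to N, flip to black, move to (7,2). |black|=4
Step 3: on WHITE (7,2): turn R to E, flip to black, move to (7,3). |black|=5
Step 4: on WHITE (7,3): turn R to S, flip to black, move to (8,3). |black|=6
Step 5: on WHITE (8,3): turn R to W, flip to black, move to (8,2). |black|=7
Step 6: on BLACK (8,2): turn L to S, flip to white, move to (9,2). |black|=6
Step 7: on WHITE (9,2): turn R to W, flip to black, move to (9,1). |black|=7
Step 8: on WHITE (9,1): turn R to N, flip to black, move to (8,1). |black|=8
Step 9: on WHITE (8,1): turn R to E, flip to black, move to (8,2). |black|=9
Step 10: on WHITE (8,2): turn R to S, flip to black, move to (9,2). |black|=10
Step 11: on BLACK (9,2): turn L to E, flip to white, move to (9,3). |black|=9
Step 12: on BLACK (9,3): turn L to N, flip to white, move to (8,3). |black|=8
Step 13: on BLACK (8,3): turn L to W, flip to white, move to (8,2). |black|=7
Step 14: on BLACK (8,2): turn L to S, flip to white, move to (9,2). |black|=6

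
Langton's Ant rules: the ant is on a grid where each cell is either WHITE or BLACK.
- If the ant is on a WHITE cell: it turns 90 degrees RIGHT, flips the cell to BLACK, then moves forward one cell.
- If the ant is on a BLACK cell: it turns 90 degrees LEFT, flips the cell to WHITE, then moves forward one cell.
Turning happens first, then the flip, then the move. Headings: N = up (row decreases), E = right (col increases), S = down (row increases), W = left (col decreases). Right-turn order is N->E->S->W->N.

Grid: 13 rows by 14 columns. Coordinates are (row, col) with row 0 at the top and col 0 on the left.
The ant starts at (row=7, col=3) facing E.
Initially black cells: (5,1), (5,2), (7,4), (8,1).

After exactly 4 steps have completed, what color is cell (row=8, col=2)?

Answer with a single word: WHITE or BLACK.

Step 1: on WHITE (7,3): turn R to S, flip to black, move to (8,3). |black|=5
Step 2: on WHITE (8,3): turn R to W, flip to black, move to (8,2). |black|=6
Step 3: on WHITE (8,2): turn R to N, flip to black, move to (7,2). |black|=7
Step 4: on WHITE (7,2): turn R to E, flip to black, move to (7,3). |black|=8

Answer: BLACK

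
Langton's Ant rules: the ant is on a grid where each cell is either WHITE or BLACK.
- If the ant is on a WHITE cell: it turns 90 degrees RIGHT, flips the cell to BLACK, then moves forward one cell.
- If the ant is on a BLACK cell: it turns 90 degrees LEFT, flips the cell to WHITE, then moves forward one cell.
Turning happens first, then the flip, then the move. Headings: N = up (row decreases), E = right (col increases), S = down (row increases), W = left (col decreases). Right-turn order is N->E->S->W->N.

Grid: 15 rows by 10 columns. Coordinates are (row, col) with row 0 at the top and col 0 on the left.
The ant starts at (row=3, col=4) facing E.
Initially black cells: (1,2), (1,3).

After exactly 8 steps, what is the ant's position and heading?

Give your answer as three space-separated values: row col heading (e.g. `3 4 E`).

Step 1: on WHITE (3,4): turn R to S, flip to black, move to (4,4). |black|=3
Step 2: on WHITE (4,4): turn R to W, flip to black, move to (4,3). |black|=4
Step 3: on WHITE (4,3): turn R to N, flip to black, move to (3,3). |black|=5
Step 4: on WHITE (3,3): turn R to E, flip to black, move to (3,4). |black|=6
Step 5: on BLACK (3,4): turn L to N, flip to white, move to (2,4). |black|=5
Step 6: on WHITE (2,4): turn R to E, flip to black, move to (2,5). |black|=6
Step 7: on WHITE (2,5): turn R to S, flip to black, move to (3,5). |black|=7
Step 8: on WHITE (3,5): turn R to W, flip to black, move to (3,4). |black|=8

Answer: 3 4 W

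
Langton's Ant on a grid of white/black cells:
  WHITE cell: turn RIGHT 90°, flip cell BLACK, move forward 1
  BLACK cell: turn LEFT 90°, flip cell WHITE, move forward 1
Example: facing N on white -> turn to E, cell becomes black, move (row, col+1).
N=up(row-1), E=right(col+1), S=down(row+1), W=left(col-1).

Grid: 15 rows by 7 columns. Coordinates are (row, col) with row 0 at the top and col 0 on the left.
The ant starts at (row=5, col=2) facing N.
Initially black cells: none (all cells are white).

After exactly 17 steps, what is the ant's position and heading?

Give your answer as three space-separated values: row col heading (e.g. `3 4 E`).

Answer: 5 1 W

Derivation:
Step 1: on WHITE (5,2): turn R to E, flip to black, move to (5,3). |black|=1
Step 2: on WHITE (5,3): turn R to S, flip to black, move to (6,3). |black|=2
Step 3: on WHITE (6,3): turn R to W, flip to black, move to (6,2). |black|=3
Step 4: on WHITE (6,2): turn R to N, flip to black, move to (5,2). |black|=4
Step 5: on BLACK (5,2): turn L to W, flip to white, move to (5,1). |black|=3
Step 6: on WHITE (5,1): turn R to N, flip to black, move to (4,1). |black|=4
Step 7: on WHITE (4,1): turn R to E, flip to black, move to (4,2). |black|=5
Step 8: on WHITE (4,2): turn R to S, flip to black, move to (5,2). |black|=6
Step 9: on WHITE (5,2): turn R to W, flip to black, move to (5,1). |black|=7
Step 10: on BLACK (5,1): turn L to S, flip to white, move to (6,1). |black|=6
Step 11: on WHITE (6,1): turn R to W, flip to black, move to (6,0). |black|=7
Step 12: on WHITE (6,0): turn R to N, flip to black, move to (5,0). |black|=8
Step 13: on WHITE (5,0): turn R to E, flip to black, move to (5,1). |black|=9
Step 14: on WHITE (5,1): turn R to S, flip to black, move to (6,1). |black|=10
Step 15: on BLACK (6,1): turn L to E, flip to white, move to (6,2). |black|=9
Step 16: on BLACK (6,2): turn L to N, flip to white, move to (5,2). |black|=8
Step 17: on BLACK (5,2): turn L to W, flip to white, move to (5,1). |black|=7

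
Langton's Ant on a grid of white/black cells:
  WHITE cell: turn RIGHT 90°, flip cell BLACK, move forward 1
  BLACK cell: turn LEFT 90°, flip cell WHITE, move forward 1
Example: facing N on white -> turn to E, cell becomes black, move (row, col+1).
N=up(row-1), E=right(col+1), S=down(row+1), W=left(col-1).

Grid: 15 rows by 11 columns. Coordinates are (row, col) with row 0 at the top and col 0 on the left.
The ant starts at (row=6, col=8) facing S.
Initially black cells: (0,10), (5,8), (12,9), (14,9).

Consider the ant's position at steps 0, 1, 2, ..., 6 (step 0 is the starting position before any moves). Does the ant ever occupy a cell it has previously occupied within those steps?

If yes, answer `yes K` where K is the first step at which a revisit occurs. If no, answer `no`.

Answer: no

Derivation:
Step 1: on WHITE (6,8): turn R to W, flip to black, move to (6,7). |black|=5 — new cell
Step 2: on WHITE (6,7): turn R to N, flip to black, move to (5,7). |black|=6 — new cell
Step 3: on WHITE (5,7): turn R to E, flip to black, move to (5,8). |black|=7 — new cell
Step 4: on BLACK (5,8): turn L to N, flip to white, move to (4,8). |black|=6 — new cell
Step 5: on WHITE (4,8): turn R to E, flip to black, move to (4,9). |black|=7 — new cell
Step 6: on WHITE (4,9): turn R to S, flip to black, move to (5,9). |black|=8 — new cell
No revisit within 6 steps.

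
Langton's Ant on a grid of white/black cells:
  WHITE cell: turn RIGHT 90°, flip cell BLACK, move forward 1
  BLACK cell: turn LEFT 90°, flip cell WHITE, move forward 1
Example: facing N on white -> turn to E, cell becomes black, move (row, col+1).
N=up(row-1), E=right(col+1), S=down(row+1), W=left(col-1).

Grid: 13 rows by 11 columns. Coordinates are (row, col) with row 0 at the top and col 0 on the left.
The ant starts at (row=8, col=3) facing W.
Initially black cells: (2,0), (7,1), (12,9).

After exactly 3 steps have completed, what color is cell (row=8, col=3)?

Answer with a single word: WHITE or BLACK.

Step 1: on WHITE (8,3): turn R to N, flip to black, move to (7,3). |black|=4
Step 2: on WHITE (7,3): turn R to E, flip to black, move to (7,4). |black|=5
Step 3: on WHITE (7,4): turn R to S, flip to black, move to (8,4). |black|=6

Answer: BLACK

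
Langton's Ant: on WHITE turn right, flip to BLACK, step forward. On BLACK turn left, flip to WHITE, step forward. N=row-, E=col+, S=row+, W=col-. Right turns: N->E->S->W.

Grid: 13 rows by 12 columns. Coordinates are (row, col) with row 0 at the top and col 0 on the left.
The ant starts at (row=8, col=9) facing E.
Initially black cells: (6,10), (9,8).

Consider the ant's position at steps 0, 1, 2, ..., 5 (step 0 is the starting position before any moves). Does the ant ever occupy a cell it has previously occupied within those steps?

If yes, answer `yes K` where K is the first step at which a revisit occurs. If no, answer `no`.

Answer: no

Derivation:
Step 1: on WHITE (8,9): turn R to S, flip to black, move to (9,9). |black|=3 — new cell
Step 2: on WHITE (9,9): turn R to W, flip to black, move to (9,8). |black|=4 — new cell
Step 3: on BLACK (9,8): turn L to S, flip to white, move to (10,8). |black|=3 — new cell
Step 4: on WHITE (10,8): turn R to W, flip to black, move to (10,7). |black|=4 — new cell
Step 5: on WHITE (10,7): turn R to N, flip to black, move to (9,7). |black|=5 — new cell
No revisit within 5 steps.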